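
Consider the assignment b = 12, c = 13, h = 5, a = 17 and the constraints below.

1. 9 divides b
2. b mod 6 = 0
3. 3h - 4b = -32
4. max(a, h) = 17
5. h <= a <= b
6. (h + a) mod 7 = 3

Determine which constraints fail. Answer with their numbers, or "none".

Violated: 1, 3, 5, 6.

1. 12 = 9*1 + 3, so 9 does not divide 12  ✘
2. 12 mod 6 = 0  ✔
3. 3h - 4b = 3(5) - 4(12) = -33, not -32  ✘
4. max(17, 5) = 17  ✔
5. values 5, 17, 12; a = 17 is not <= b = 12  ✘
6. h + a = 22; 22 mod 7 = 1, not 3  ✘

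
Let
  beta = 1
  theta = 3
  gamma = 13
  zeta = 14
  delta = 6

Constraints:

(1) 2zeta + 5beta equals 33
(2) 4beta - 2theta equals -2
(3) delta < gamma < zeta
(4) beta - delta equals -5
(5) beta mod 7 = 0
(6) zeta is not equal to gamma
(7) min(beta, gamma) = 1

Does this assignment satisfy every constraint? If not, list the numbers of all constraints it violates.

(1) 2zeta + 5beta = 2(14) + 5(1) = 33  yes
(2) 4beta - 2theta = 4(1) - 2(3) = -2  yes
(3) values 6 < 13 < 14  yes
(4) beta - delta = 1 - 6 = -5  yes
(5) 1 mod 7 = 1, not 0  no
(6) zeta = 14, gamma = 13; distinct  yes
(7) min(1, 13) = 1  yes

Constraint 5 is violated.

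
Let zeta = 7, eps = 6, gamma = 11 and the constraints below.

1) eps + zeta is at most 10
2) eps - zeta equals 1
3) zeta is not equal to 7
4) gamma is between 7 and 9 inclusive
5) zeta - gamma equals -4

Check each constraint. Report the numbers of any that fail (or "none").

1) eps + zeta = 6 + 7 = 13; 13 > 10, bound 10 not met  ✘
2) eps - zeta = 6 - 7 = -1, not 1  ✘
3) zeta = 7, but 7 is required to differ  ✘
4) gamma = 11 is outside [7, 9]  ✘
5) zeta - gamma = 7 - 11 = -4  ✔

Constraints 1, 2, 3, and 4 are violated.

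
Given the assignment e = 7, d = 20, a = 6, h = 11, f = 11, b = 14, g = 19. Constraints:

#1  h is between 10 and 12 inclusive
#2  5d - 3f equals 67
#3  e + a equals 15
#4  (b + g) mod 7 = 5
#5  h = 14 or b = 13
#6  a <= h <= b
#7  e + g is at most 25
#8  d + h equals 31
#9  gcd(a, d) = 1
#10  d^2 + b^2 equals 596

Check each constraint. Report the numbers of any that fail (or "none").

#1 h = 11 lies in [10, 12]  holds
#2 5d - 3f = 5(20) - 3(11) = 67  holds
#3 e + a = 7 + 6 = 13, not 15  fails
#4 b + g = 33; 33 mod 7 = 5  holds
#5 h = 11 ≠ 14 and b = 14 ≠ 13; both disjuncts false  fails
#6 values 6 <= 11 <= 14  holds
#7 e + g = 7 + 19 = 26; 26 > 25, bound 25 not met  fails
#8 d + h = 20 + 11 = 31  holds
#9 gcd(6, 20) = 2, not 1  fails
#10 d^2 + b^2 = 20^2 + 14^2 = 400 + 196 = 596  holds

The assignment fails constraints 3, 5, 7, and 9.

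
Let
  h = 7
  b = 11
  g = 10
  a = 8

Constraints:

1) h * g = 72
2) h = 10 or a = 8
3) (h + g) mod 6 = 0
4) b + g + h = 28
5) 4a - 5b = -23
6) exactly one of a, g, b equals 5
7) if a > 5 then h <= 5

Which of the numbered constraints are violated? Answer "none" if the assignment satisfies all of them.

1) h * g = 7 * 10 = 70, not 72  ✘
2) h = 7 ≠ 10, but a = 8 = 8 (second disjunct)  ✔
3) h + g = 17; 17 mod 6 = 5, not 0  ✘
4) b + g + h = 11 + 10 + 7 = 28  ✔
5) 4a - 5b = 4(8) - 5(11) = -23  ✔
6) a=8, g=10, b=11; 0 of them equal 5, not exactly one  ✘
7) a = 8 > 5, so we need h ≤ 5; but h = 7 > 5  ✘

Violated: 1, 3, 6, and 7.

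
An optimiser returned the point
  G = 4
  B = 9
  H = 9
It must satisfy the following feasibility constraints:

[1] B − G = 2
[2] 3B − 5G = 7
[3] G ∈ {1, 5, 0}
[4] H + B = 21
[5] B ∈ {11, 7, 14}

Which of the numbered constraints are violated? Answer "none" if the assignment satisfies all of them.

The assignment fails constraints 1, 3, 4, 5.

[1] B − G = 9 − 4 = 5, not 2  fails
[2] 3B − 5G = 3(9) − 5(4) = 7  holds
[3] G = 4 is not in {1, 5, 0}  fails
[4] H + B = 9 + 9 = 18, not 21  fails
[5] B = 9 is not in {11, 7, 14}  fails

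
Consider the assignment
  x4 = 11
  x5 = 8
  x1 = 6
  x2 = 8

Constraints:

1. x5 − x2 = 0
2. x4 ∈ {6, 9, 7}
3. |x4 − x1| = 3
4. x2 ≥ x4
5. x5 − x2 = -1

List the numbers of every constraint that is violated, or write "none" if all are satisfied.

Constraints 2, 3, 4, 5 are violated.

1. x5 − x2 = 8 − 8 = 0  ✓
2. x4 = 11 is not in {6, 9, 7}  ✗
3. |11 − 6| = 5, not 3  ✗
4. x2 = 8, x4 = 11; 8 < 11 (want ≥)  ✗
5. x5 − x2 = 8 − 8 = 0, not -1  ✗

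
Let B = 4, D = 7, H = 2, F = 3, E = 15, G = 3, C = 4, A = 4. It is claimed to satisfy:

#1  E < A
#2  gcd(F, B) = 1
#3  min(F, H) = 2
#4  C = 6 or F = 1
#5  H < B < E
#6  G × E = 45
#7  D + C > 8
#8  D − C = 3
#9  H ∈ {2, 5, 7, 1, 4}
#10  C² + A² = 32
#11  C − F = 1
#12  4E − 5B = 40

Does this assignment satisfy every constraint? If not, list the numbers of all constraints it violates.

Violated: 1 and 4.

#1 E = 15, A = 4; 15 ≥ 4 (want <)  ✘
#2 gcd(3, 4) = 1  ✔
#3 min(3, 2) = 2  ✔
#4 C = 4 ≠ 6 and F = 3 ≠ 1; both disjuncts false  ✘
#5 values 2 < 4 < 15  ✔
#6 G × E = 3 × 15 = 45  ✔
#7 D + C = 7 + 4 = 11; 11 > 8  ✔
#8 D − C = 7 − 4 = 3  ✔
#9 H = 2 is in {2, 5, 7, 1, 4}  ✔
#10 C² + A² = 4² + 4² = 16 + 16 = 32  ✔
#11 C − F = 4 − 3 = 1  ✔
#12 4E − 5B = 4(15) − 5(4) = 40  ✔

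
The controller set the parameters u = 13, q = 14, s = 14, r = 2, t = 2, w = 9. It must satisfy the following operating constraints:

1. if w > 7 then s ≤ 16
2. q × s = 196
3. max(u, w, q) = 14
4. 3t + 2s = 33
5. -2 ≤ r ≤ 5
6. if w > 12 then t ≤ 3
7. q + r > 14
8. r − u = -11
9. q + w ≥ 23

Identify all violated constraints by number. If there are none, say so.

1. w = 9 > 7, so we need s ≤ 16; s = 14 ≤ 16  OK
2. q × s = 14 × 14 = 196  OK
3. max(13, 9, 14) = 14  OK
4. 3t + 2s = 3(2) + 2(14) = 34, not 33  FAIL
5. r = 2 lies in [-2, 5]  OK
6. w = 9, not > 12; antecedent false, conditional vacuously true  OK
7. q + r = 14 + 2 = 16; 16 > 14  OK
8. r − u = 2 − 13 = -11  OK
9. q + w = 14 + 9 = 23; 23 ≥ 23  OK

No — constraint 4 is not satisfied.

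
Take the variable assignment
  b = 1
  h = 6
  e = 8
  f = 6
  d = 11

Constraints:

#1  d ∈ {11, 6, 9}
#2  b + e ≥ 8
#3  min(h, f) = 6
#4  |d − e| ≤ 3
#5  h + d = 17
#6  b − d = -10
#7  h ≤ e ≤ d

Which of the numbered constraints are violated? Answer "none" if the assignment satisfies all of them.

#1 d = 11 is in {11, 6, 9}  ✔
#2 b + e = 1 + 8 = 9; 9 ≥ 8  ✔
#3 min(6, 6) = 6  ✔
#4 |11 − 8| = 3; 3 ≤ 3  ✔
#5 h + d = 6 + 11 = 17  ✔
#6 b − d = 1 − 11 = -10  ✔
#7 values 6 ≤ 8 ≤ 11  ✔

No violations.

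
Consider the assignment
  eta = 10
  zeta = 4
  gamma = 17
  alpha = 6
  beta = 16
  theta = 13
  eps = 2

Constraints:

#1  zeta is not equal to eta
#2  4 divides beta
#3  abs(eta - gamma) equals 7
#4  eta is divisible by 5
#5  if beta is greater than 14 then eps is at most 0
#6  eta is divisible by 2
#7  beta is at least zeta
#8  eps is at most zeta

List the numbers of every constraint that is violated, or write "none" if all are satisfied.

No — constraint 5 is not satisfied.

#1 zeta = 4, eta = 10; distinct — holds.
#2 16 / 4 = 4, so 4 divides 16 — holds.
#3 abs(10 - 17) = 7 — holds.
#4 10 / 5 = 2, so 5 divides 10 — holds.
#5 beta = 16 > 14, so we need eps ≤ 0; but eps = 2 > 0 — does not hold.
#6 10 / 2 = 5, so 2 divides 10 — holds.
#7 beta = 16, zeta = 4; 16 ≥ 4 — holds.
#8 eps = 2, zeta = 4; 2 ≤ 4 — holds.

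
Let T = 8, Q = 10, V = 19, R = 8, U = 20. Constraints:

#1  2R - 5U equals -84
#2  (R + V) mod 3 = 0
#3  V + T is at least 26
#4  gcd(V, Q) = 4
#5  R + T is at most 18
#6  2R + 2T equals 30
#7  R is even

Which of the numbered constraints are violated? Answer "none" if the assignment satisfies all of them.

#1 2R - 5U = 2(8) - 5(20) = -84 — OK.
#2 R + V = 27; 27 mod 3 = 0 — OK.
#3 V + T = 19 + 8 = 27; 27 ≥ 26 — OK.
#4 gcd(19, 10) = 1, not 4 — violated.
#5 R + T = 8 + 8 = 16; 16 ≤ 18 — OK.
#6 2R + 2T = 2(8) + 2(8) = 32, not 30 — violated.
#7 R = 8 is even — OK.

Violated: 4, 6.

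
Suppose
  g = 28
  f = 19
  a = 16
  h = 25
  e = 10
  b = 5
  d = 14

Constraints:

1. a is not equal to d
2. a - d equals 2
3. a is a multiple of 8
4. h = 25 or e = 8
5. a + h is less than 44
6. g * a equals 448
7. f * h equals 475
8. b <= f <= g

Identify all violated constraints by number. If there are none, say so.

1. a = 16, d = 14; distinct  true
2. a - d = 16 - 14 = 2  true
3. 16 / 8 = 2, so 8 divides 16  true
4. h = 25 = 25 (first disjunct)  true
5. a + h = 16 + 25 = 41; 41 < 44  true
6. g * a = 28 * 16 = 448  true
7. f * h = 19 * 25 = 475  true
8. values 5 <= 19 <= 28  true

No violations.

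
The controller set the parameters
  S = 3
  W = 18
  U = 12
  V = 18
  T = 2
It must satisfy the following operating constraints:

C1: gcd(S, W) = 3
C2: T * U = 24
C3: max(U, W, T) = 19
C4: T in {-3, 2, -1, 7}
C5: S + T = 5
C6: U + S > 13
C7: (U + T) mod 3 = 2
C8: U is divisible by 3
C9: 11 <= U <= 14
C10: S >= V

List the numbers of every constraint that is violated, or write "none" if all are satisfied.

C1: gcd(3, 18) = 3  OK
C2: T * U = 2 * 12 = 24  OK
C3: max(12, 18, 2) = 18, not 19  FAIL
C4: T = 2 is in {-3, 2, -1, 7}  OK
C5: S + T = 3 + 2 = 5  OK
C6: U + S = 12 + 3 = 15; 15 > 13  OK
C7: U + T = 14; 14 mod 3 = 2  OK
C8: 12 / 3 = 4, so 3 divides 12  OK
C9: U = 12 lies in [11, 14]  OK
C10: S = 3, V = 18; 3 < 18 (want ≥)  FAIL

Constraints 3 and 10 are violated.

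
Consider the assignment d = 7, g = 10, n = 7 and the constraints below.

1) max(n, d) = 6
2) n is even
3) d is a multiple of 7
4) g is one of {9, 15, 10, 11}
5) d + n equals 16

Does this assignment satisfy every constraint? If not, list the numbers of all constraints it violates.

1) max(7, 7) = 7, not 6 — does not hold.
2) n = 7 is odd — does not hold.
3) 7 / 7 = 1, so 7 divides 7 — holds.
4) g = 10 is in {9, 15, 10, 11} — holds.
5) d + n = 7 + 7 = 14, not 16 — does not hold.

No — constraints 1, 2, 5 are not satisfied.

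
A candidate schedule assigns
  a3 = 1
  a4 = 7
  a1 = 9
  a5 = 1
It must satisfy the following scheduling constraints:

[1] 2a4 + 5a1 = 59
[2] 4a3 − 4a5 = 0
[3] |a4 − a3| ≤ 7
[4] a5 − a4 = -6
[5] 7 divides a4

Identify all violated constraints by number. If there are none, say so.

[1] 2a4 + 5a1 = 2(7) + 5(9) = 59 — OK.
[2] 4a3 − 4a5 = 4(1) − 4(1) = 0 — OK.
[3] |7 − 1| = 6; 6 ≤ 7 — OK.
[4] a5 − a4 = 1 − 7 = -6 — OK.
[5] 7 / 7 = 1, so 7 divides 7 — OK.

All constraints are satisfied.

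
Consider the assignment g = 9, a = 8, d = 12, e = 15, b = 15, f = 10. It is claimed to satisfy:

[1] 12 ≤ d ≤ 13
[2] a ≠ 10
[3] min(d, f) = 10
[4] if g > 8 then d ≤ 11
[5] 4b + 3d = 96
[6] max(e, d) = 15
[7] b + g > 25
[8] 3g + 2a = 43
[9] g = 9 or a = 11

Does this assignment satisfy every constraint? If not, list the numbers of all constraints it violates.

The assignment fails constraints 4, 7.

[1] d = 12 lies in [12, 13] — OK.
[2] a = 8, and 8 ≠ 10 — OK.
[3] min(12, 10) = 10 — OK.
[4] g = 9 > 8, so we need d ≤ 11; but d = 12 > 11 — violated.
[5] 4b + 3d = 4(15) + 3(12) = 96 — OK.
[6] max(15, 12) = 15 — OK.
[7] b + g = 15 + 9 = 24; 24 ≤ 25, bound 25 not met — violated.
[8] 3g + 2a = 3(9) + 2(8) = 43 — OK.
[9] g = 9 = 9 (first disjunct) — OK.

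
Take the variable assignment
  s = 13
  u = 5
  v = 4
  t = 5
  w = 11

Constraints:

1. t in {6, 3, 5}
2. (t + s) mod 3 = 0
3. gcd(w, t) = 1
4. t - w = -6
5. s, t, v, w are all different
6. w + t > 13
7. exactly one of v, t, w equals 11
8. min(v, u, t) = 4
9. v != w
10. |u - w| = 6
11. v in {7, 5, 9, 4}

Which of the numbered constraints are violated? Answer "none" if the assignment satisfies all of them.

1. t = 5 is in {6, 3, 5} — OK.
2. t + s = 18; 18 mod 3 = 0 — OK.
3. gcd(11, 5) = 1 — OK.
4. t - w = 5 - 11 = -6 — OK.
5. values 13, 5, 4, 11 are pairwise distinct — OK.
6. w + t = 11 + 5 = 16; 16 > 13 — OK.
7. v=4, t=5, w=11; 1 of them equals 11 — OK.
8. min(4, 5, 5) = 4 — OK.
9. v = 4, w = 11; distinct — OK.
10. |5 - 11| = 6 — OK.
11. v = 4 is in {7, 5, 9, 4} — OK.

Yes — all constraints hold.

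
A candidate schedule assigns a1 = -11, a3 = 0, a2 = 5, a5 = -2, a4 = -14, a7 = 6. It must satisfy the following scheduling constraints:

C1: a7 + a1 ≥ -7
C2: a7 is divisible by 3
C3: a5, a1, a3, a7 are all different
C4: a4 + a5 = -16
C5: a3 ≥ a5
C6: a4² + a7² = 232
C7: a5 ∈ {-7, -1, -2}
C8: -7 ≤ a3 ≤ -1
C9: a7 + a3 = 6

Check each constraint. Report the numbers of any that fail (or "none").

The assignment fails constraint 8.

C1: a7 + a1 = 6 + (-11) = -5; -5 ≥ -7 — holds.
C2: 6 / 3 = 2, so 3 divides 6 — holds.
C3: values -2, -11, 0, 6 are pairwise distinct — holds.
C4: a4 + a5 = -14 + (-2) = -16 — holds.
C5: a3 = 0, a5 = -2; 0 ≥ -2 — holds.
C6: a4² + a7² = (-14)² + 6² = 196 + 36 = 232 — holds.
C7: a5 = -2 is in {-7, -1, -2} — holds.
C8: a3 = 0 is outside [-7, -1] — fails.
C9: a7 + a3 = 6 + 0 = 6 — holds.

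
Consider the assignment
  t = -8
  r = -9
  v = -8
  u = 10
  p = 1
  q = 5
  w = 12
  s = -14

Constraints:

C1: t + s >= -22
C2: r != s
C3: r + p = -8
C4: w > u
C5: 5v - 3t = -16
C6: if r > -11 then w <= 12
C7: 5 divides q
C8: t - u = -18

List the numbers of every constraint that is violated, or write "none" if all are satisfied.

C1: t + s = -8 + (-14) = -22; -22 ≥ -22  OK
C2: r = -9, s = -14; distinct  OK
C3: r + p = -9 + 1 = -8  OK
C4: w = 12, u = 10; 12 > 10  OK
C5: 5v - 3t = 5(-8) - 3(-8) = -16  OK
C6: r = -9 > -11, so we need w ≤ 12; w = 12 ≤ 12  OK
C7: 5 / 5 = 1, so 5 divides 5  OK
C8: t - u = -8 - 10 = -18  OK

All constraints are satisfied.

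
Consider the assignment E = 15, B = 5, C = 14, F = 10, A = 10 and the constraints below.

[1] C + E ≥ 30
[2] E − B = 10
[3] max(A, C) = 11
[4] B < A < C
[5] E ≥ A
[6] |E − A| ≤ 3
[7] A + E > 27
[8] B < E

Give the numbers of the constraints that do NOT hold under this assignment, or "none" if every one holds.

Constraints 1, 3, 6, and 7 do not hold.

[1] C + E = 14 + 15 = 29; 29 < 30, bound 30 not met — does not hold.
[2] E − B = 15 − 5 = 10 — holds.
[3] max(10, 14) = 14, not 11 — does not hold.
[4] values 5 < 10 < 14 — holds.
[5] E = 15, A = 10; 15 ≥ 10 — holds.
[6] |15 − 10| = 5; 5 > 3, exceeds bound 3 — does not hold.
[7] A + E = 10 + 15 = 25; 25 ≤ 27, bound 27 not met — does not hold.
[8] B = 5, E = 15; 5 < 15 — holds.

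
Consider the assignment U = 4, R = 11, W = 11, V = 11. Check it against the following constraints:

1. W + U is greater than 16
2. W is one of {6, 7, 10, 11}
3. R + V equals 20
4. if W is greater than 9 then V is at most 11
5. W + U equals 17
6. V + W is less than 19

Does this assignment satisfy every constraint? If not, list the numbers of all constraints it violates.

Constraints 1, 3, 5, 6 are violated.

1. W + U = 11 + 4 = 15; 15 ≤ 16, bound 16 not met — fails.
2. W = 11 is in {6, 7, 10, 11} — holds.
3. R + V = 11 + 11 = 22, not 20 — fails.
4. W = 11 > 9, so we need V ≤ 11; V = 11 ≤ 11 — holds.
5. W + U = 11 + 4 = 15, not 17 — fails.
6. V + W = 11 + 11 = 22; 22 ≥ 19, bound 19 not met — fails.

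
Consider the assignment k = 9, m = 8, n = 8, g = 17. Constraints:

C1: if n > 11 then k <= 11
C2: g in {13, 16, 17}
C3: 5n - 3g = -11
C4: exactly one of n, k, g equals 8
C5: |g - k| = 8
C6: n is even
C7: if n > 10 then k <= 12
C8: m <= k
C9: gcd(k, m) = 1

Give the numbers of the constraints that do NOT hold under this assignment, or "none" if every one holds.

C1: n = 8, not > 11; antecedent false, conditional vacuously true  yes
C2: g = 17 is in {13, 16, 17}  yes
C3: 5n - 3g = 5(8) - 3(17) = -11  yes
C4: n=8, k=9, g=17; 1 of them equals 8  yes
C5: |17 - 9| = 8  yes
C6: n = 8 is even  yes
C7: n = 8, not > 10; antecedent false, conditional vacuously true  yes
C8: m = 8, k = 9; 8 ≤ 9  yes
C9: gcd(9, 8) = 1  yes

None — every constraint holds.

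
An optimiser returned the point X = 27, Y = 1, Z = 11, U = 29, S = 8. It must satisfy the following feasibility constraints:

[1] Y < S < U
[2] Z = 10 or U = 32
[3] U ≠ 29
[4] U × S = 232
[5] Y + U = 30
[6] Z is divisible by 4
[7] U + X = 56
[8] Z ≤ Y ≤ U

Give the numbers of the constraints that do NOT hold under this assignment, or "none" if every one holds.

[1] values 1 < 8 < 29  ✓
[2] Z = 11 ≠ 10 and U = 29 ≠ 32; both disjuncts false  ✗
[3] U = 29, but 29 is required to differ  ✗
[4] U × S = 29 × 8 = 232  ✓
[5] Y + U = 1 + 29 = 30  ✓
[6] 11 = 4×2 + 3, so 4 does not divide 11  ✗
[7] U + X = 29 + 27 = 56  ✓
[8] values 11, 1, 29; Z = 11 is not ≤ Y = 1  ✗

Violated: 2, 3, 6, and 8.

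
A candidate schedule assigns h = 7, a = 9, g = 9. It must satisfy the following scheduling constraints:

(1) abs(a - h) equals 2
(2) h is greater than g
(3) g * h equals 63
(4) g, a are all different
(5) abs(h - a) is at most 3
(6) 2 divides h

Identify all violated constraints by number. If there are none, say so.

Constraints 2, 4, and 6 do not hold.

(1) abs(9 - 7) = 2  true
(2) h = 7, g = 9; 7 ≤ 9 (want >)  false
(3) g * h = 9 * 7 = 63  true
(4) g = a = 9, not all different  false
(5) abs(7 - 9) = 2; 2 ≤ 3  true
(6) 7 = 2*3 + 1, so 2 does not divide 7  false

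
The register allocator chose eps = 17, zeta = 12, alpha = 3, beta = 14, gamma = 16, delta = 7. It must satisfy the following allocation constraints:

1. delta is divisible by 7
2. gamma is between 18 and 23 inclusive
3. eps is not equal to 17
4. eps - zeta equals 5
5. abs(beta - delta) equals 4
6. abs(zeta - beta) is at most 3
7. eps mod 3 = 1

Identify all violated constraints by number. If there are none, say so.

The assignment fails constraints 2, 3, 5, and 7.

1. 7 / 7 = 1, so 7 divides 7  yes
2. gamma = 16 is outside [18, 23]  no
3. eps = 17, but 17 is required to differ  no
4. eps - zeta = 17 - 12 = 5  yes
5. abs(14 - 7) = 7, not 4  no
6. abs(12 - 14) = 2; 2 ≤ 3  yes
7. 17 mod 3 = 2, not 1  no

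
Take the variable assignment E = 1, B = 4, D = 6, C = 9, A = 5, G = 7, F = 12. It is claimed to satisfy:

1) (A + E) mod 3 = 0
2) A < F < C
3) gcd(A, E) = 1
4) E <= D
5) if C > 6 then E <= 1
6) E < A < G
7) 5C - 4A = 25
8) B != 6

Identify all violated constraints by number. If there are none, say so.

1) A + E = 6; 6 mod 3 = 0 — OK.
2) values 5, 12, 9; F = 12 is not < C = 9 — violated.
3) gcd(5, 1) = 1 — OK.
4) E = 1, D = 6; 1 ≤ 6 — OK.
5) C = 9 > 6, so we need E ≤ 1; E = 1 ≤ 1 — OK.
6) values 1 < 5 < 7 — OK.
7) 5C - 4A = 5(9) - 4(5) = 25 — OK.
8) B = 4, and 4 ≠ 6 — OK.

The assignment fails constraint 2.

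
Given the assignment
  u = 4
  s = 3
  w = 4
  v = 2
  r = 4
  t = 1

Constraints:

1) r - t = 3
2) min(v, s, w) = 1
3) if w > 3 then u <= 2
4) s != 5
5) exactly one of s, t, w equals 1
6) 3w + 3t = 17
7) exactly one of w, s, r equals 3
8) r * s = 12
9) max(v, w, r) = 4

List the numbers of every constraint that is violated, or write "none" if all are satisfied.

1) r - t = 4 - 1 = 3 — OK.
2) min(2, 3, 4) = 2, not 1 — violated.
3) w = 4 > 3, so we need u ≤ 2; but u = 4 > 2 — violated.
4) s = 3, and 3 ≠ 5 — OK.
5) s=3, t=1, w=4; 1 of them equals 1 — OK.
6) 3w + 3t = 3(4) + 3(1) = 15, not 17 — violated.
7) w=4, s=3, r=4; 1 of them equals 3 — OK.
8) r * s = 4 * 3 = 12 — OK.
9) max(2, 4, 4) = 4 — OK.

Constraints 2, 3, 6 do not hold.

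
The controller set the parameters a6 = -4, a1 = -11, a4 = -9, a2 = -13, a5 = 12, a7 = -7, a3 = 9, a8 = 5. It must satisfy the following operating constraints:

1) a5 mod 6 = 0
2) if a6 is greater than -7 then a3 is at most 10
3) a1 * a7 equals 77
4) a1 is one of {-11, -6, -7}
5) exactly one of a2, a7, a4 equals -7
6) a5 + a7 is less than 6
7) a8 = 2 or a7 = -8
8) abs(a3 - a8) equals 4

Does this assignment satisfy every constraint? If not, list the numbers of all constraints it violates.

Constraint 7 is violated.

1) 12 mod 6 = 0 — OK.
2) a6 = -4 > -7, so we need a3 ≤ 10; a3 = 9 ≤ 10 — OK.
3) a1 * a7 = -11 * (-7) = 77 — OK.
4) a1 = -11 is in {-11, -6, -7} — OK.
5) a2=-13, a7=-7, a4=-9; 1 of them equals -7 — OK.
6) a5 + a7 = 12 + (-7) = 5; 5 < 6 — OK.
7) a8 = 5 ≠ 2 and a7 = -7 ≠ -8; both disjuncts false — violated.
8) abs(9 - 5) = 4 — OK.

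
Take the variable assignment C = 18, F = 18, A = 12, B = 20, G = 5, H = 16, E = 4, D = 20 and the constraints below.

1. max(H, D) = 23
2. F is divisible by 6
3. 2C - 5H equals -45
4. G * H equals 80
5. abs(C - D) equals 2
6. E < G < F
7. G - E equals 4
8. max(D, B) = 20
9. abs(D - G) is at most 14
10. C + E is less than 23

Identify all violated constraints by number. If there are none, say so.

1. max(16, 20) = 20, not 23 — violated.
2. 18 / 6 = 3, so 6 divides 18 — satisfied.
3. 2C - 5H = 2(18) - 5(16) = -44, not -45 — violated.
4. G * H = 5 * 16 = 80 — satisfied.
5. abs(18 - 20) = 2 — satisfied.
6. values 4 < 5 < 18 — satisfied.
7. G - E = 5 - 4 = 1, not 4 — violated.
8. max(20, 20) = 20 — satisfied.
9. abs(20 - 5) = 15; 15 > 14, exceeds bound 14 — violated.
10. C + E = 18 + 4 = 22; 22 < 23 — satisfied.

Violated: 1, 3, 7, 9.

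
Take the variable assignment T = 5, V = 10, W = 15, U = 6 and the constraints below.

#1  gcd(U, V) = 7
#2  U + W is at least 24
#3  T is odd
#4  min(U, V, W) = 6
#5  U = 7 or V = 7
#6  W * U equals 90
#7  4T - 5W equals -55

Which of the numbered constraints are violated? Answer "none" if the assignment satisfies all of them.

Constraints 1, 2, 5 are violated.

#1 gcd(6, 10) = 2, not 7 — violated.
#2 U + W = 6 + 15 = 21; 21 < 24, bound 24 not met — violated.
#3 T = 5 is odd — satisfied.
#4 min(6, 10, 15) = 6 — satisfied.
#5 U = 6 ≠ 7 and V = 10 ≠ 7; both disjuncts false — violated.
#6 W * U = 15 * 6 = 90 — satisfied.
#7 4T - 5W = 4(5) - 5(15) = -55 — satisfied.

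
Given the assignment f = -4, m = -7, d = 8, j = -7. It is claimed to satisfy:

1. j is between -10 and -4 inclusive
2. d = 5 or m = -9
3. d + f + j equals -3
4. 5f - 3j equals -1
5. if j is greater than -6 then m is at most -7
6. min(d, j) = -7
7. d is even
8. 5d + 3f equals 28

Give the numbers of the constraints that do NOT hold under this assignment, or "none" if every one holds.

No — constraints 2 and 4 are not satisfied.

1. j = -7 lies in [-10, -4] — holds.
2. d = 8 ≠ 5 and m = -7 ≠ -9; both disjuncts false — fails.
3. d + f + j = 8 + (-4) + (-7) = -3 — holds.
4. 5f - 3j = 5(-4) - 3(-7) = 1, not -1 — fails.
5. j = -7, not > -6; antecedent false, conditional vacuously true — holds.
6. min(8, -7) = -7 — holds.
7. d = 8 is even — holds.
8. 5d + 3f = 5(8) + 3(-4) = 28 — holds.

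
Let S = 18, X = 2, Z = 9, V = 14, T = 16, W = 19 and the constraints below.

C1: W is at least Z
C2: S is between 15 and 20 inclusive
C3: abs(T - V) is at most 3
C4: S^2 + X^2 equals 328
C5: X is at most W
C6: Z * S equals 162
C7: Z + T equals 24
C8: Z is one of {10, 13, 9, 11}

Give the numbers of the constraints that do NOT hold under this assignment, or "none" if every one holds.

C1: W = 19, Z = 9; 19 ≥ 9  holds
C2: S = 18 lies in [15, 20]  holds
C3: abs(16 - 14) = 2; 2 ≤ 3  holds
C4: S^2 + X^2 = 18^2 + 2^2 = 324 + 4 = 328  holds
C5: X = 2, W = 19; 2 ≤ 19  holds
C6: Z * S = 9 * 18 = 162  holds
C7: Z + T = 9 + 16 = 25, not 24  fails
C8: Z = 9 is in {10, 13, 9, 11}  holds

The assignment fails constraint 7.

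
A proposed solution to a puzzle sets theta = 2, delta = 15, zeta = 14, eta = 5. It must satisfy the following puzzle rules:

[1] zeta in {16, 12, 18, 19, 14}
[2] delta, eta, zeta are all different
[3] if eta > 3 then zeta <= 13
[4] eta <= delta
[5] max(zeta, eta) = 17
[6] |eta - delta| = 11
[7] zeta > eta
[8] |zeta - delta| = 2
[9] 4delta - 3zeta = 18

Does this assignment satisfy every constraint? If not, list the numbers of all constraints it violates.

Constraints 3, 5, 6, and 8 are violated.

[1] zeta = 14 is in {16, 12, 18, 19, 14} — satisfied.
[2] values 15, 5, 14 are pairwise distinct — satisfied.
[3] eta = 5 > 3, so we need zeta ≤ 13; but zeta = 14 > 13 — violated.
[4] eta = 5, delta = 15; 5 ≤ 15 — satisfied.
[5] max(14, 5) = 14, not 17 — violated.
[6] |5 - 15| = 10, not 11 — violated.
[7] zeta = 14, eta = 5; 14 > 5 — satisfied.
[8] |14 - 15| = 1, not 2 — violated.
[9] 4delta - 3zeta = 4(15) - 3(14) = 18 — satisfied.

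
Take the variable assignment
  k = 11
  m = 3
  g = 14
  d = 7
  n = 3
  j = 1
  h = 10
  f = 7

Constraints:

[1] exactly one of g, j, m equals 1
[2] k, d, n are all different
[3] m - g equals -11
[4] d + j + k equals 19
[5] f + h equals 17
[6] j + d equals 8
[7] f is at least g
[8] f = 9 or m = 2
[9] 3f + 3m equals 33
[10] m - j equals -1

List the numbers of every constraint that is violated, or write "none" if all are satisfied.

Constraints 7, 8, 9, and 10 are violated.

[1] g=14, j=1, m=3; 1 of them equals 1  holds
[2] values 11, 7, 3 are pairwise distinct  holds
[3] m - g = 3 - 14 = -11  holds
[4] d + j + k = 7 + 1 + 11 = 19  holds
[5] f + h = 7 + 10 = 17  holds
[6] j + d = 1 + 7 = 8  holds
[7] f = 7, g = 14; 7 < 14 (want ≥)  fails
[8] f = 7 ≠ 9 and m = 3 ≠ 2; both disjuncts false  fails
[9] 3f + 3m = 3(7) + 3(3) = 30, not 33  fails
[10] m - j = 3 - 1 = 2, not -1  fails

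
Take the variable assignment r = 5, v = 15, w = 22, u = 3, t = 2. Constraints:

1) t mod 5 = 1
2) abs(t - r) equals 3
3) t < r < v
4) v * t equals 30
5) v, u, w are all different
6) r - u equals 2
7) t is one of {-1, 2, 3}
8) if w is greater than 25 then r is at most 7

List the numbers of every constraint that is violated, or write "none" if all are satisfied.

The assignment fails constraint 1.

1) 2 mod 5 = 2, not 1 — violated.
2) abs(2 - 5) = 3 — satisfied.
3) values 2 < 5 < 15 — satisfied.
4) v * t = 15 * 2 = 30 — satisfied.
5) values 15, 3, 22 are pairwise distinct — satisfied.
6) r - u = 5 - 3 = 2 — satisfied.
7) t = 2 is in {-1, 2, 3} — satisfied.
8) w = 22, not > 25; antecedent false, conditional vacuously true — satisfied.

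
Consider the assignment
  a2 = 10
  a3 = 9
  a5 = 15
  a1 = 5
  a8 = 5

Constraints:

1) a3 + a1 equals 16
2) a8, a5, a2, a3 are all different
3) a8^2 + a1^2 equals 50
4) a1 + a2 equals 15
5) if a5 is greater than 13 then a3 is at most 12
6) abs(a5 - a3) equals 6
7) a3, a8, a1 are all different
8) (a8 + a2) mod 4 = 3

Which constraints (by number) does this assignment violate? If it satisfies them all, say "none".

Constraints 1, 7 do not hold.

1) a3 + a1 = 9 + 5 = 14, not 16 — violated.
2) values 5, 15, 10, 9 are pairwise distinct — satisfied.
3) a8^2 + a1^2 = 5^2 + 5^2 = 25 + 25 = 50 — satisfied.
4) a1 + a2 = 5 + 10 = 15 — satisfied.
5) a5 = 15 > 13, so we need a3 ≤ 12; a3 = 9 ≤ 12 — satisfied.
6) abs(15 - 9) = 6 — satisfied.
7) a8 = a1 = 5, not all different — violated.
8) a8 + a2 = 15; 15 mod 4 = 3 — satisfied.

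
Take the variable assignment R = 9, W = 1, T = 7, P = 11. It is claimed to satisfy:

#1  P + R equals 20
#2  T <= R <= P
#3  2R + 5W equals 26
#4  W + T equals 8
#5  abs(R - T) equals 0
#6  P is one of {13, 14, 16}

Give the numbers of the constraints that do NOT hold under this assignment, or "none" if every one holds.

#1 P + R = 11 + 9 = 20 — holds.
#2 values 7 <= 9 <= 11 — holds.
#3 2R + 5W = 2(9) + 5(1) = 23, not 26 — does not hold.
#4 W + T = 1 + 7 = 8 — holds.
#5 abs(9 - 7) = 2, not 0 — does not hold.
#6 P = 11 is not in {13, 14, 16} — does not hold.

Constraints 3, 5, and 6 do not hold.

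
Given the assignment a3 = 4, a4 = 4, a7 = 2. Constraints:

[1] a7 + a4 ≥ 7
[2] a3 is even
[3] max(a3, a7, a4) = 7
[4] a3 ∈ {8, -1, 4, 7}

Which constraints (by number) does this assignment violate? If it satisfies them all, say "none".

[1] a7 + a4 = 2 + 4 = 6; 6 < 7, bound 7 not met  ✗
[2] a3 = 4 is even  ✓
[3] max(4, 2, 4) = 4, not 7  ✗
[4] a3 = 4 is in {8, -1, 4, 7}  ✓

Constraints 1 and 3 do not hold.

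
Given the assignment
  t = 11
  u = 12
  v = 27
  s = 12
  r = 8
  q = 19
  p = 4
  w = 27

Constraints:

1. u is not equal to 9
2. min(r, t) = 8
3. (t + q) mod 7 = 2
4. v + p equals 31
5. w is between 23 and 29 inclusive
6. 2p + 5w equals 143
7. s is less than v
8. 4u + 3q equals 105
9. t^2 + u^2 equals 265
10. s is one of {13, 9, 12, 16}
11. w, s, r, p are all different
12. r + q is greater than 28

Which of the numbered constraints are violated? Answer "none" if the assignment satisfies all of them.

Constraint 12 is violated.

1. u = 12, and 12 ≠ 9 — OK.
2. min(8, 11) = 8 — OK.
3. t + q = 30; 30 mod 7 = 2 — OK.
4. v + p = 27 + 4 = 31 — OK.
5. w = 27 lies in [23, 29] — OK.
6. 2p + 5w = 2(4) + 5(27) = 143 — OK.
7. s = 12, v = 27; 12 < 27 — OK.
8. 4u + 3q = 4(12) + 3(19) = 105 — OK.
9. t^2 + u^2 = 11^2 + 12^2 = 121 + 144 = 265 — OK.
10. s = 12 is in {13, 9, 12, 16} — OK.
11. values 27, 12, 8, 4 are pairwise distinct — OK.
12. r + q = 8 + 19 = 27; 27 ≤ 28, bound 28 not met — violated.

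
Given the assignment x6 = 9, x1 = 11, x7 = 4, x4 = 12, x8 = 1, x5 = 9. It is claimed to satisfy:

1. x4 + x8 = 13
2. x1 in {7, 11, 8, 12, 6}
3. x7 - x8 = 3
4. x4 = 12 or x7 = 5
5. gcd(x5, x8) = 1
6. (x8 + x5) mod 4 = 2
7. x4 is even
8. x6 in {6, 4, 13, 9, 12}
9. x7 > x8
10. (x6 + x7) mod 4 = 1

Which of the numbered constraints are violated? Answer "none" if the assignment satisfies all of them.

Yes — all constraints hold.

1. x4 + x8 = 12 + 1 = 13  true
2. x1 = 11 is in {7, 11, 8, 12, 6}  true
3. x7 - x8 = 4 - 1 = 3  true
4. x4 = 12 = 12 (first disjunct)  true
5. gcd(9, 1) = 1  true
6. x8 + x5 = 10; 10 mod 4 = 2  true
7. x4 = 12 is even  true
8. x6 = 9 is in {6, 4, 13, 9, 12}  true
9. x7 = 4, x8 = 1; 4 > 1  true
10. x6 + x7 = 13; 13 mod 4 = 1  true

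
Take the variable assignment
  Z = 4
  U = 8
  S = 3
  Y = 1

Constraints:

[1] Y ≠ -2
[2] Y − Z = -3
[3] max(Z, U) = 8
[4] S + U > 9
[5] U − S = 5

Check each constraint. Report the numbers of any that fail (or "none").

No violations.

[1] Y = 1, and 1 ≠ -2  ✓
[2] Y − Z = 1 − 4 = -3  ✓
[3] max(4, 8) = 8  ✓
[4] S + U = 3 + 8 = 11; 11 > 9  ✓
[5] U − S = 8 − 3 = 5  ✓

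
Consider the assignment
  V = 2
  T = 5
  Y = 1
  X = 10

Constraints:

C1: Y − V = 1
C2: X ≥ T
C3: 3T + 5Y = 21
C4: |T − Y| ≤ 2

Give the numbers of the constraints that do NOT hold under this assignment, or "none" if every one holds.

C1: Y − V = 1 − 2 = -1, not 1 — violated.
C2: X = 10, T = 5; 10 ≥ 5 — OK.
C3: 3T + 5Y = 3(5) + 5(1) = 20, not 21 — violated.
C4: |5 − 1| = 4; 4 > 2, exceeds bound 2 — violated.

Constraints 1, 3, 4 are violated.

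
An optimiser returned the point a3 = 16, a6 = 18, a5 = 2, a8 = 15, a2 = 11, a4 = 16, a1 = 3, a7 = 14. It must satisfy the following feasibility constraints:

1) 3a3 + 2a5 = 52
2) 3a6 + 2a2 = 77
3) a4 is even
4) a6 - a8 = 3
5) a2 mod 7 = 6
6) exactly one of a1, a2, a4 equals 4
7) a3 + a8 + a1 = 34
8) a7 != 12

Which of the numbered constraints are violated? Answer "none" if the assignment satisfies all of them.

1) 3a3 + 2a5 = 3(16) + 2(2) = 52 — satisfied.
2) 3a6 + 2a2 = 3(18) + 2(11) = 76, not 77 — violated.
3) a4 = 16 is even — satisfied.
4) a6 - a8 = 18 - 15 = 3 — satisfied.
5) 11 mod 7 = 4, not 6 — violated.
6) a1=3, a2=11, a4=16; 0 of them equal 4, not exactly one — violated.
7) a3 + a8 + a1 = 16 + 15 + 3 = 34 — satisfied.
8) a7 = 14, and 14 ≠ 12 — satisfied.

Violated: 2, 5, and 6.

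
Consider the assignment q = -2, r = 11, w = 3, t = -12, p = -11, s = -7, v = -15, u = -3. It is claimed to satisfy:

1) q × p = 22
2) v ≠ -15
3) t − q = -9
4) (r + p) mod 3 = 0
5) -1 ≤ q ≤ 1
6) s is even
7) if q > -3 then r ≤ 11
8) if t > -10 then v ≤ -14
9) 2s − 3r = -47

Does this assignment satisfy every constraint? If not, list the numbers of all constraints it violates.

Constraints 2, 3, 5, 6 are violated.

1) q × p = -2 × (-11) = 22 — holds.
2) v = -15, but -15 is required to differ — does not hold.
3) t − q = -12 − (-2) = -10, not -9 — does not hold.
4) r + p = 0; 0 mod 3 = 0 — holds.
5) q = -2 is outside [-1, 1] — does not hold.
6) s = -7 is odd — does not hold.
7) q = -2 > -3, so we need r ≤ 11; r = 11 ≤ 11 — holds.
8) t = -12, not > -10; antecedent false, conditional vacuously true — holds.
9) 2s − 3r = 2(-7) − 3(11) = -47 — holds.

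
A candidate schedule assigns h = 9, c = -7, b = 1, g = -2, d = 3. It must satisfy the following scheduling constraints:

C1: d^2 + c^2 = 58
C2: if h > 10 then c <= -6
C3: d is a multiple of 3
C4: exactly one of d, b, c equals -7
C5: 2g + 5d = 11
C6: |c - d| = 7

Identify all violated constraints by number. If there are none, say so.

Constraint 6 is violated.

C1: d^2 + c^2 = 3^2 + (-7)^2 = 9 + 49 = 58 — holds.
C2: h = 9, not > 10; antecedent false, conditional vacuously true — holds.
C3: 3 / 3 = 1, so 3 divides 3 — holds.
C4: d=3, b=1, c=-7; 1 of them equals -7 — holds.
C5: 2g + 5d = 2(-2) + 5(3) = 11 — holds.
C6: |-7 - 3| = 10, not 7 — does not hold.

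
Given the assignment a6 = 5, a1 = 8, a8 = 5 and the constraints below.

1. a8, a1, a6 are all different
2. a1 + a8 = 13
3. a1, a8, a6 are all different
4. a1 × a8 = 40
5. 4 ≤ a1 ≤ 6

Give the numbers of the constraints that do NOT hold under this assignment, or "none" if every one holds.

1. a8 = a6 = 5, not all different  ✘
2. a1 + a8 = 8 + 5 = 13  ✔
3. a8 = a6 = 5, not all different  ✘
4. a1 × a8 = 8 × 5 = 40  ✔
5. a1 = 8 is outside [4, 6]  ✘

The assignment fails constraints 1, 3, 5.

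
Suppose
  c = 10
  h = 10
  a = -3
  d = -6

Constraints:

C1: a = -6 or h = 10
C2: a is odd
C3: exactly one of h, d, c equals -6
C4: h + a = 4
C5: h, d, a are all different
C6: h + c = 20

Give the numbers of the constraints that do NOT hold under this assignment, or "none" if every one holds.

Violated: 4.

C1: a = -3 ≠ -6, but h = 10 = 10 (second disjunct)  yes
C2: a = -3 is odd  yes
C3: h=10, d=-6, c=10; 1 of them equals -6  yes
C4: h + a = 10 + (-3) = 7, not 4  no
C5: values 10, -6, -3 are pairwise distinct  yes
C6: h + c = 10 + 10 = 20  yes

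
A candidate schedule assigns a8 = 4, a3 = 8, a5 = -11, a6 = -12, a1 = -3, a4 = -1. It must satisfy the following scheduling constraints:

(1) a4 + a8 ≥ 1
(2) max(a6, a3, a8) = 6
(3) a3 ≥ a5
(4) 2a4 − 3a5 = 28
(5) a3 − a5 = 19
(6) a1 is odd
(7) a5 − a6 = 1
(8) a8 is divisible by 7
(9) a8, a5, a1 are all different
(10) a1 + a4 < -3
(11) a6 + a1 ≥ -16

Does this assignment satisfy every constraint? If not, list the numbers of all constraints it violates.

(1) a4 + a8 = -1 + 4 = 3; 3 ≥ 1 — OK.
(2) max(-12, 8, 4) = 8, not 6 — violated.
(3) a3 = 8, a5 = -11; 8 ≥ -11 — OK.
(4) 2a4 − 3a5 = 2(-1) − 3(-11) = 31, not 28 — violated.
(5) a3 − a5 = 8 − (-11) = 19 — OK.
(6) a1 = -3 is odd — OK.
(7) a5 − a6 = -11 − (-12) = 1 — OK.
(8) 4 = 7×0 + 4, so 7 does not divide 4 — violated.
(9) values 4, -11, -3 are pairwise distinct — OK.
(10) a1 + a4 = -3 + (-1) = -4; -4 < -3 — OK.
(11) a6 + a1 = -12 + (-3) = -15; -15 ≥ -16 — OK.

Constraints 2, 4, 8 do not hold.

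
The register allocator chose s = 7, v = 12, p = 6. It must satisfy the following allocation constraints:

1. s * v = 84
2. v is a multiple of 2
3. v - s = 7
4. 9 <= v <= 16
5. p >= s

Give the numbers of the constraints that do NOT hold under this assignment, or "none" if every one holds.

Constraints 3, 5 are violated.

1. s * v = 7 * 12 = 84 — holds.
2. 12 / 2 = 6, so 2 divides 12 — holds.
3. v - s = 12 - 7 = 5, not 7 — fails.
4. v = 12 lies in [9, 16] — holds.
5. p = 6, s = 7; 6 < 7 (want ≥) — fails.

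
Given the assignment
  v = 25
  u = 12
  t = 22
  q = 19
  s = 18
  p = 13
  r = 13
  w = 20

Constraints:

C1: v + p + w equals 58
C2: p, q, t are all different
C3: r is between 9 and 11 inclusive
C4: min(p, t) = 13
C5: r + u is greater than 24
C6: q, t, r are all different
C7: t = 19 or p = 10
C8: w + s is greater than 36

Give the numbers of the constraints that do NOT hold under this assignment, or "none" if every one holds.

The assignment fails constraints 3 and 7.

C1: v + p + w = 25 + 13 + 20 = 58  ✔
C2: values 13, 19, 22 are pairwise distinct  ✔
C3: r = 13 is outside [9, 11]  ✘
C4: min(13, 22) = 13  ✔
C5: r + u = 13 + 12 = 25; 25 > 24  ✔
C6: values 19, 22, 13 are pairwise distinct  ✔
C7: t = 22 ≠ 19 and p = 13 ≠ 10; both disjuncts false  ✘
C8: w + s = 20 + 18 = 38; 38 > 36  ✔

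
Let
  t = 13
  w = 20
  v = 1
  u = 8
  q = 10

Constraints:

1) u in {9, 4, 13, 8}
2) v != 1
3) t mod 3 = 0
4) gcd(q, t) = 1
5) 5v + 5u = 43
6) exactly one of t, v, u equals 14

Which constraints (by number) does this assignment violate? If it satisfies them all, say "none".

Violated: 2, 3, 5, and 6.

1) u = 8 is in {9, 4, 13, 8}  yes
2) v = 1, but 1 is required to differ  no
3) 13 mod 3 = 1, not 0  no
4) gcd(10, 13) = 1  yes
5) 5v + 5u = 5(1) + 5(8) = 45, not 43  no
6) t=13, v=1, u=8; 0 of them equal 14, not exactly one  no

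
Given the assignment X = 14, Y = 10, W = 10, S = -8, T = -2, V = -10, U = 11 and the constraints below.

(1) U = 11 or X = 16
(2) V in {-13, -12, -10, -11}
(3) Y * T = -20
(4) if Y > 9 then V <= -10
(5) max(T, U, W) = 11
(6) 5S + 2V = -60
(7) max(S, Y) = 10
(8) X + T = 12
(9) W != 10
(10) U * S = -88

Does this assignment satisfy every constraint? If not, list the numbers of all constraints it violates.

Violated: 9.

(1) U = 11 = 11 (first disjunct) — OK.
(2) V = -10 is in {-13, -12, -10, -11} — OK.
(3) Y * T = 10 * (-2) = -20 — OK.
(4) Y = 10 > 9, so we need V ≤ -10; V = -10 ≤ -10 — OK.
(5) max(-2, 11, 10) = 11 — OK.
(6) 5S + 2V = 5(-8) + 2(-10) = -60 — OK.
(7) max(-8, 10) = 10 — OK.
(8) X + T = 14 + (-2) = 12 — OK.
(9) W = 10, but 10 is required to differ — violated.
(10) U * S = 11 * (-8) = -88 — OK.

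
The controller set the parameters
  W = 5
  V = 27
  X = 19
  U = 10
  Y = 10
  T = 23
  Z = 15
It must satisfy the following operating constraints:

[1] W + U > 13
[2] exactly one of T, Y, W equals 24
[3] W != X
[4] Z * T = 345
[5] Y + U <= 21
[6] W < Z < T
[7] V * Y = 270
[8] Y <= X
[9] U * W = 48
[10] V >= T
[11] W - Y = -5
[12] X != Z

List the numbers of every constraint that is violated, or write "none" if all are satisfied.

Constraints 2 and 9 are violated.

[1] W + U = 5 + 10 = 15; 15 > 13 — holds.
[2] T=23, Y=10, W=5; 0 of them equal 24, not exactly one — fails.
[3] W = 5, X = 19; distinct — holds.
[4] Z * T = 15 * 23 = 345 — holds.
[5] Y + U = 10 + 10 = 20; 20 ≤ 21 — holds.
[6] values 5 < 15 < 23 — holds.
[7] V * Y = 27 * 10 = 270 — holds.
[8] Y = 10, X = 19; 10 ≤ 19 — holds.
[9] U * W = 10 * 5 = 50, not 48 — fails.
[10] V = 27, T = 23; 27 ≥ 23 — holds.
[11] W - Y = 5 - 10 = -5 — holds.
[12] X = 19, Z = 15; distinct — holds.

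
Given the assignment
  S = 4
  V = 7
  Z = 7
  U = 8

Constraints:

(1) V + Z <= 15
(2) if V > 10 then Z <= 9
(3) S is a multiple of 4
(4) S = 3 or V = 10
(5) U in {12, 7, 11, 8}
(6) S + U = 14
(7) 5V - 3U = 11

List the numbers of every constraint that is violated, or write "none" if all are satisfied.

(1) V + Z = 7 + 7 = 14; 14 ≤ 15 — OK.
(2) V = 7, not > 10; antecedent false, conditional vacuously true — OK.
(3) 4 / 4 = 1, so 4 divides 4 — OK.
(4) S = 4 ≠ 3 and V = 7 ≠ 10; both disjuncts false — violated.
(5) U = 8 is in {12, 7, 11, 8} — OK.
(6) S + U = 4 + 8 = 12, not 14 — violated.
(7) 5V - 3U = 5(7) - 3(8) = 11 — OK.

Constraints 4 and 6 are violated.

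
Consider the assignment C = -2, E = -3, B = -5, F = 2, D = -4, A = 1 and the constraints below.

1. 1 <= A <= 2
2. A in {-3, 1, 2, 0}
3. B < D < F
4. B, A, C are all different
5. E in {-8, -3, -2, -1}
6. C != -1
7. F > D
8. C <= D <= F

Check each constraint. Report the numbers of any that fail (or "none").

Constraint 8 does not hold.

1. A = 1 lies in [1, 2]  OK
2. A = 1 is in {-3, 1, 2, 0}  OK
3. values -5 < -4 < 2  OK
4. values -5, 1, -2 are pairwise distinct  OK
5. E = -3 is in {-8, -3, -2, -1}  OK
6. C = -2, and -2 ≠ -1  OK
7. F = 2, D = -4; 2 > -4  OK
8. values -2, -4, 2; C = -2 is not <= D = -4  FAIL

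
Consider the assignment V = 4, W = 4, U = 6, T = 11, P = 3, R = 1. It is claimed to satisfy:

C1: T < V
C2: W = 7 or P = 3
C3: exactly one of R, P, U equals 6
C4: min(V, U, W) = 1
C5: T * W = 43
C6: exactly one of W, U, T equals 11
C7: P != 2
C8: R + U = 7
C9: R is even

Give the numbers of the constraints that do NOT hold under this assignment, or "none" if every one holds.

The assignment fails constraints 1, 4, 5, and 9.

C1: T = 11, V = 4; 11 ≥ 4 (want <) — does not hold.
C2: W = 4 ≠ 7, but P = 3 = 3 (second disjunct) — holds.
C3: R=1, P=3, U=6; 1 of them equals 6 — holds.
C4: min(4, 6, 4) = 4, not 1 — does not hold.
C5: T * W = 11 * 4 = 44, not 43 — does not hold.
C6: W=4, U=6, T=11; 1 of them equals 11 — holds.
C7: P = 3, and 3 ≠ 2 — holds.
C8: R + U = 1 + 6 = 7 — holds.
C9: R = 1 is odd — does not hold.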